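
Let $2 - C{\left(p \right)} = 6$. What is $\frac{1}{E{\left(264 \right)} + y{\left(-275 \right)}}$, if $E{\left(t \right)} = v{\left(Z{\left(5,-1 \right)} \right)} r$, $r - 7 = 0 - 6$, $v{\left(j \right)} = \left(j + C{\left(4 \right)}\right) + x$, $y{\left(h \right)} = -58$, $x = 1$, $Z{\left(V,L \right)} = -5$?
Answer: $- \frac{1}{66} \approx -0.015152$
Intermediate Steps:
$C{\left(p \right)} = -4$ ($C{\left(p \right)} = 2 - 6 = -4$)
$v{\left(j \right)} = -3 + j$ ($v{\left(j \right)} = \left(j - 4\right) + 1 = \left(-4 + j\right) + 1 = -3 + j$)
$r = 1$ ($r = 7 + \left(0 - 6\right) = 7 - 6 = 1$)
$E{\left(t \right)} = -8$ ($E{\left(t \right)} = \left(-3 - 5\right) 1 = \left(-8\right) 1 = -8$)
$\frac{1}{E{\left(264 \right)} + y{\left(-275 \right)}} = \frac{1}{-8 - 58} = \frac{1}{-66} = - \frac{1}{66}$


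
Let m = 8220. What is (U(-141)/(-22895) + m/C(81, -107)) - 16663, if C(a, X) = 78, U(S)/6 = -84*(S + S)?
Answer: -4929973519/297635 ≈ -16564.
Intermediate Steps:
U(S) = -1008*S (U(S) = 6*(-84*(S + S)) = 6*(-168*S) = -1008*S)
(U(-141)/(-22895) + m/C(81, -107)) - 16663 = (-1008*(-141)/(-22895) + 8220/78) - 16663 = (142128*(-1/22895) + 8220*(1/78)) - 16663 = (-142128/22895 + 1370/13) - 16663 = 29518486/297635 - 16663 = -4929973519/297635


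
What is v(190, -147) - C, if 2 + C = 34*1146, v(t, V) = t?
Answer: -38772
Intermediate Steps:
C = 38962 (C = -2 + 34*1146 = -2 + 38964 = 38962)
v(190, -147) - C = 190 - 1*38962 = 190 - 38962 = -38772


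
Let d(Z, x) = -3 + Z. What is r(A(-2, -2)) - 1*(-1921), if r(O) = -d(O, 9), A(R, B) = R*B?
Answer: 1920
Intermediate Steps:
A(R, B) = B*R
r(O) = 3 - O (r(O) = -(-3 + O) = 3 - O)
r(A(-2, -2)) - 1*(-1921) = (3 - (-2)*(-2)) - 1*(-1921) = (3 - 1*4) + 1921 = (3 - 4) + 1921 = -1 + 1921 = 1920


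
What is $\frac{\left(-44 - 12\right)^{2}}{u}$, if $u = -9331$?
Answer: $- \frac{448}{1333} \approx -0.33608$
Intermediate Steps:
$\frac{\left(-44 - 12\right)^{2}}{u} = \frac{\left(-44 - 12\right)^{2}}{-9331} = \left(-56\right)^{2} \left(- \frac{1}{9331}\right) = 3136 \left(- \frac{1}{9331}\right) = - \frac{448}{1333}$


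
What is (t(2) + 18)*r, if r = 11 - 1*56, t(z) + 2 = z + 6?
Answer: -1080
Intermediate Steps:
t(z) = 4 + z (t(z) = -2 + (z + 6) = -2 + (6 + z) = 4 + z)
r = -45 (r = 11 - 56 = -45)
(t(2) + 18)*r = ((4 + 2) + 18)*(-45) = (6 + 18)*(-45) = 24*(-45) = -1080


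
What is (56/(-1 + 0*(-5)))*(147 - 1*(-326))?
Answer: -26488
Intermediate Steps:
(56/(-1 + 0*(-5)))*(147 - 1*(-326)) = (56/(-1 + 0))*(147 + 326) = (56/(-1))*473 = (56*(-1))*473 = -56*473 = -26488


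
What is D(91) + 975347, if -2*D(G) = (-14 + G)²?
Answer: 1944765/2 ≈ 9.7238e+5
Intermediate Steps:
D(G) = -(-14 + G)²/2
D(91) + 975347 = -(-14 + 91)²/2 + 975347 = -½*77² + 975347 = -½*5929 + 975347 = -5929/2 + 975347 = 1944765/2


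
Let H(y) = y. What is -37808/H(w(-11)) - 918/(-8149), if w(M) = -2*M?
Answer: -154038598/89639 ≈ -1718.4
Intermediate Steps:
-37808/H(w(-11)) - 918/(-8149) = -37808/((-2*(-11))) - 918/(-8149) = -37808/22 - 918*(-1/8149) = -37808*1/22 + 918/8149 = -18904/11 + 918/8149 = -154038598/89639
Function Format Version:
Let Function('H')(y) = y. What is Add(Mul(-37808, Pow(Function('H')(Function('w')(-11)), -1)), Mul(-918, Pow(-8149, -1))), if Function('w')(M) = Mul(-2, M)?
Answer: Rational(-154038598, 89639) ≈ -1718.4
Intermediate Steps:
Add(Mul(-37808, Pow(Function('H')(Function('w')(-11)), -1)), Mul(-918, Pow(-8149, -1))) = Add(Mul(-37808, Pow(Mul(-2, -11), -1)), Mul(-918, Pow(-8149, -1))) = Add(Mul(-37808, Pow(22, -1)), Mul(-918, Rational(-1, 8149))) = Add(Mul(-37808, Rational(1, 22)), Rational(918, 8149)) = Add(Rational(-18904, 11), Rational(918, 8149)) = Rational(-154038598, 89639)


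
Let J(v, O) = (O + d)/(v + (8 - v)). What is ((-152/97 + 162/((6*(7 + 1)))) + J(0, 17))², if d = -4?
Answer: 110889/9409 ≈ 11.785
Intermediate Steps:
J(v, O) = -½ + O/8 (J(v, O) = (O - 4)/(v + (8 - v)) = (-4 + O)/8 = (-4 + O)*(⅛) = -½ + O/8)
((-152/97 + 162/((6*(7 + 1)))) + J(0, 17))² = ((-152/97 + 162/((6*(7 + 1)))) + (-½ + (⅛)*17))² = ((-152*1/97 + 162/((6*8))) + (-½ + 17/8))² = ((-152/97 + 162/48) + 13/8)² = ((-152/97 + 162*(1/48)) + 13/8)² = ((-152/97 + 27/8) + 13/8)² = (1403/776 + 13/8)² = (333/97)² = 110889/9409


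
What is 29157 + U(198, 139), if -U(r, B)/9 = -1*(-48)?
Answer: 28725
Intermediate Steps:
U(r, B) = -432 (U(r, B) = -(-9)*(-48) = -9*48 = -432)
29157 + U(198, 139) = 29157 - 432 = 28725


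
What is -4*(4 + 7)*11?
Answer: -484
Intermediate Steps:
-4*(4 + 7)*11 = -4*11*11 = -44*11 = -484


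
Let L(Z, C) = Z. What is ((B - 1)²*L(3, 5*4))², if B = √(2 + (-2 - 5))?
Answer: -36 + 144*I*√5 ≈ -36.0 + 321.99*I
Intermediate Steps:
B = I*√5 (B = √(2 - 7) = √(-5) = I*√5 ≈ 2.2361*I)
((B - 1)²*L(3, 5*4))² = ((I*√5 - 1)²*3)² = ((-1 + I*√5)²*3)² = (3*(-1 + I*√5)²)² = 9*(-1 + I*√5)⁴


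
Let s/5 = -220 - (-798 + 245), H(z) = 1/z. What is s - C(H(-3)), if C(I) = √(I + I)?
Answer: 1665 - I*√6/3 ≈ 1665.0 - 0.8165*I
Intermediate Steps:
C(I) = √2*√I (C(I) = √(2*I) = √2*√I)
s = 1665 (s = 5*(-220 - (-798 + 245)) = 5*(-220 - 1*(-553)) = 5*(-220 + 553) = 5*333 = 1665)
s - C(H(-3)) = 1665 - √2*√(1/(-3)) = 1665 - √2*√(-⅓) = 1665 - √2*I*√3/3 = 1665 - I*√6/3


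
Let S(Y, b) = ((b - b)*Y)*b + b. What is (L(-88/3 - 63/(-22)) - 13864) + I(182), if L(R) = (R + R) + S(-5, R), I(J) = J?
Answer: -302751/22 ≈ -13761.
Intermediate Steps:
S(Y, b) = b (S(Y, b) = (0*Y)*b + b = 0*b + b = 0 + b = b)
L(R) = 3*R (L(R) = (R + R) + R = 2*R + R = 3*R)
(L(-88/3 - 63/(-22)) - 13864) + I(182) = (3*(-88/3 - 63/(-22)) - 13864) + 182 = (3*(-88*1/3 - 63*(-1/22)) - 13864) + 182 = (3*(-88/3 + 63/22) - 13864) + 182 = (3*(-1747/66) - 13864) + 182 = (-1747/22 - 13864) + 182 = -306755/22 + 182 = -302751/22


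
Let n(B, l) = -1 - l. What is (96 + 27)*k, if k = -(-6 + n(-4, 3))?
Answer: 1230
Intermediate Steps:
k = 10 (k = -(-6 + (-1 - 1*3)) = -(-6 + (-1 - 3)) = -(-6 - 4) = -1*(-10) = 10)
(96 + 27)*k = (96 + 27)*10 = 123*10 = 1230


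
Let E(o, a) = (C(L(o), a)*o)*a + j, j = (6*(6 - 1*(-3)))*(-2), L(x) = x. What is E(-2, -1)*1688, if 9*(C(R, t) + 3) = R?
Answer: -1738640/9 ≈ -1.9318e+5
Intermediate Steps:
C(R, t) = -3 + R/9
j = -108 (j = (6*(6 + 3))*(-2) = (6*9)*(-2) = 54*(-2) = -108)
E(o, a) = -108 + a*o*(-3 + o/9) (E(o, a) = ((-3 + o/9)*o)*a - 108 = (o*(-3 + o/9))*a - 108 = a*o*(-3 + o/9) - 108 = -108 + a*o*(-3 + o/9))
E(-2, -1)*1688 = (-108 + (⅑)*(-1)*(-2)*(-27 - 2))*1688 = (-108 + (⅑)*(-1)*(-2)*(-29))*1688 = (-108 - 58/9)*1688 = -1030/9*1688 = -1738640/9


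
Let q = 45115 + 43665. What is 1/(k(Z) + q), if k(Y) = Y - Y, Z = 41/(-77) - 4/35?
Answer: 1/88780 ≈ 1.1264e-5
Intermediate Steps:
Z = -249/385 (Z = 41*(-1/77) - 4*1/35 = -41/77 - 4/35 = -249/385 ≈ -0.64675)
k(Y) = 0
q = 88780
1/(k(Z) + q) = 1/(0 + 88780) = 1/88780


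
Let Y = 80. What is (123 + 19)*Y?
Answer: 11360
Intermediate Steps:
(123 + 19)*Y = (123 + 19)*80 = 142*80 = 11360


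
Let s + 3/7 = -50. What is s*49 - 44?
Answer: -2515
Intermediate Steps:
s = -353/7 (s = -3/7 - 50 = -353/7 ≈ -50.429)
s*49 - 44 = -353/7*49 - 44 = -2471 - 44 = -2515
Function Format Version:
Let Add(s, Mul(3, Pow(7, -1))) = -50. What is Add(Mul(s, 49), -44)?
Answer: -2515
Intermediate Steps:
s = Rational(-353, 7) (s = Add(Rational(-3, 7), -50) = Rational(-353, 7) ≈ -50.429)
Add(Mul(s, 49), -44) = Add(Mul(Rational(-353, 7), 49), -44) = Add(-2471, -44) = -2515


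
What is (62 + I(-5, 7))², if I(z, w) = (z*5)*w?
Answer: 12769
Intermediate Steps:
I(z, w) = 5*w*z (I(z, w) = (5*z)*w = 5*w*z)
(62 + I(-5, 7))² = (62 + 5*7*(-5))² = (62 - 175)² = (-113)² = 12769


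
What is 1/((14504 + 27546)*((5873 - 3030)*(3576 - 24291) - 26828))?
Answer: -1/2477568044650 ≈ -4.0362e-13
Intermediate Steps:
1/((14504 + 27546)*((5873 - 3030)*(3576 - 24291) - 26828)) = 1/(42050*(2843*(-20715) - 26828)) = 1/(42050*(-58892745 - 26828)) = 1/(42050*(-58919573)) = 1/(-2477568044650) = -1/2477568044650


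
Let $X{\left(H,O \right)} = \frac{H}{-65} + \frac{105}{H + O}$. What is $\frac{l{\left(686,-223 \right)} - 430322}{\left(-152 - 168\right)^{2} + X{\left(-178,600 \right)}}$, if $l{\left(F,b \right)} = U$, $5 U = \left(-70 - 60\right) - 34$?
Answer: $- \frac{1311625796}{312101549} \approx -4.2026$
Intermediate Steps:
$X{\left(H,O \right)} = \frac{105}{H + O} - \frac{H}{65}$ ($X{\left(H,O \right)} = H \left(- \frac{1}{65}\right) + \frac{105}{H + O} = - \frac{H}{65} + \frac{105}{H + O} = \frac{105}{H + O} - \frac{H}{65}$)
$U = - \frac{164}{5}$ ($U = \frac{\left(-70 - 60\right) - 34}{5} = \frac{-130 - 34}{5} = \frac{1}{5} \left(-164\right) = - \frac{164}{5} \approx -32.8$)
$l{\left(F,b \right)} = - \frac{164}{5}$
$\frac{l{\left(686,-223 \right)} - 430322}{\left(-152 - 168\right)^{2} + X{\left(-178,600 \right)}} = \frac{- \frac{164}{5} - 430322}{\left(-152 - 168\right)^{2} + \frac{6825 - \left(-178\right)^{2} - \left(-178\right) 600}{65 \left(-178 + 600\right)}} = - \frac{2151774}{5 \left(\left(-320\right)^{2} + \frac{6825 - 31684 + 106800}{65 \cdot 422}\right)} = - \frac{2151774}{5 \left(102400 + \frac{1}{65} \cdot \frac{1}{422} \left(6825 - 31684 + 106800\right)\right)} = - \frac{2151774}{5 \left(102400 + \frac{1}{65} \cdot \frac{1}{422} \cdot 81941\right)} = - \frac{2151774}{5 \left(102400 + \frac{81941}{27430}\right)} = - \frac{2151774}{5 \cdot \frac{2808913941}{27430}} = \left(- \frac{2151774}{5}\right) \frac{27430}{2808913941} = - \frac{1311625796}{312101549}$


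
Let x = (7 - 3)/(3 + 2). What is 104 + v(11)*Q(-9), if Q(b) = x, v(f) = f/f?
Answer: 524/5 ≈ 104.80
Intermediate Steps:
x = ⅘ (x = 4/5 = 4*(⅕) = ⅘ ≈ 0.80000)
v(f) = 1
Q(b) = ⅘
104 + v(11)*Q(-9) = 104 + 1*(⅘) = 104 + ⅘ = 524/5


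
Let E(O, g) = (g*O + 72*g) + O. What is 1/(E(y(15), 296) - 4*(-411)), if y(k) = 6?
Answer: 1/24738 ≈ 4.0424e-5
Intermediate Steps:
E(O, g) = O + 72*g + O*g (E(O, g) = (O*g + 72*g) + O = (72*g + O*g) + O = O + 72*g + O*g)
1/(E(y(15), 296) - 4*(-411)) = 1/((6 + 72*296 + 6*296) - 4*(-411)) = 1/((6 + 21312 + 1776) + 1644) = 1/(23094 + 1644) = 1/24738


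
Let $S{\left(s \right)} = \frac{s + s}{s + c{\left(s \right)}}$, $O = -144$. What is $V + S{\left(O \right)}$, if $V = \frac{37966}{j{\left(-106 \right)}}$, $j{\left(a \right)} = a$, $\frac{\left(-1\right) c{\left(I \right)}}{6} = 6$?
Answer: $- \frac{94491}{265} \approx -356.57$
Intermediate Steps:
$c{\left(I \right)} = -36$ ($c{\left(I \right)} = \left(-6\right) 6 = -36$)
$S{\left(s \right)} = \frac{2 s}{-36 + s}$ ($S{\left(s \right)} = \frac{s + s}{s - 36} = \frac{2 s}{-36 + s}$)
$V = - \frac{18983}{53}$ ($V = \frac{37966}{-106} = 37966 \left(- \frac{1}{106}\right) = - \frac{18983}{53} \approx -358.17$)
$V + S{\left(O \right)} = - \frac{18983}{53} + 2 \left(-144\right) \frac{1}{-36 - 144} = - \frac{18983}{53} + 2 \left(-144\right) \frac{1}{-180} = - \frac{18983}{53} + 2 \left(-144\right) \left(- \frac{1}{180}\right) = - \frac{18983}{53} + \frac{8}{5} = - \frac{94491}{265}$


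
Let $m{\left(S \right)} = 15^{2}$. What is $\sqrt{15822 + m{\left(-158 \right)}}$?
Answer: $3 \sqrt{1783} \approx 126.68$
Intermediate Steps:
$m{\left(S \right)} = 225$
$\sqrt{15822 + m{\left(-158 \right)}} = \sqrt{15822 + 225} = \sqrt{16047} = 3 \sqrt{1783}$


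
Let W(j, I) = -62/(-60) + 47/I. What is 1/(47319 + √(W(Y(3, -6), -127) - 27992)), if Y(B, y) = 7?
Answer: 180285390/8531031016403 - I*√406325043330/8531031016403 ≈ 2.1133e-5 - 7.472e-8*I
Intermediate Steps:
W(j, I) = 31/30 + 47/I (W(j, I) = -62*(-1/60) + 47/I = 31/30 + 47/I)
1/(47319 + √(W(Y(3, -6), -127) - 27992)) = 1/(47319 + √((31/30 + 47/(-127)) - 27992)) = 1/(47319 + √((31/30 + 47*(-1/127)) - 27992)) = 1/(47319 + √((31/30 - 47/127) - 27992)) = 1/(47319 + √(2527/3810 - 27992)) = 1/(47319 + √(-106646993/3810)) = 1/(47319 + I*√406325043330/3810)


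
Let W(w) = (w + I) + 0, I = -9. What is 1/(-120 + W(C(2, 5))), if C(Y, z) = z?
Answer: -1/124 ≈ -0.0080645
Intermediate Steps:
W(w) = -9 + w (W(w) = (w - 9) + 0 = (-9 + w) + 0 = -9 + w)
1/(-120 + W(C(2, 5))) = 1/(-120 + (-9 + 5)) = 1/(-120 - 4) = 1/(-124) = -1/124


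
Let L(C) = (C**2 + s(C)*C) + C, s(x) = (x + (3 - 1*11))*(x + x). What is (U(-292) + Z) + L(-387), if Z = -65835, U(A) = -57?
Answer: -118234020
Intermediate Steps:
s(x) = 2*x*(-8 + x) (s(x) = (x + (3 - 11))*(2*x) = (x - 8)*(2*x) = (-8 + x)*(2*x) = 2*x*(-8 + x))
L(C) = C + C**2 + 2*C**2*(-8 + C) (L(C) = (C**2 + (2*C*(-8 + C))*C) + C = (C**2 + 2*C**2*(-8 + C)) + C = C + C**2 + 2*C**2*(-8 + C))
(U(-292) + Z) + L(-387) = (-57 - 65835) - 387*(1 - 387 + 2*(-387)*(-8 - 387)) = -65892 - 387*(1 - 387 + 2*(-387)*(-395)) = -65892 - 387*(1 - 387 + 305730) = -65892 - 387*305344 = -65892 - 118168128 = -118234020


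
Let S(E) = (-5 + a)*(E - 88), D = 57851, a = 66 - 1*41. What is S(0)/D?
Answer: -1760/57851 ≈ -0.030423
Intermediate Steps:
a = 25 (a = 66 - 41 = 25)
S(E) = -1760 + 20*E (S(E) = (-5 + 25)*(E - 88) = 20*(-88 + E) = -1760 + 20*E)
S(0)/D = (-1760 + 20*0)/57851 = (-1760 + 0)*(1/57851) = -1760*1/57851 = -1760/57851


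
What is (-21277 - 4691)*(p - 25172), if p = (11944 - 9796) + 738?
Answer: 578722848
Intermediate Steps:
p = 2886 (p = 2148 + 738 = 2886)
(-21277 - 4691)*(p - 25172) = (-21277 - 4691)*(2886 - 25172) = -25968*(-22286) = 578722848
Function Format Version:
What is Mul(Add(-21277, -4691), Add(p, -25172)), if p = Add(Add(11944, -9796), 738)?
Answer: 578722848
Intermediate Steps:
p = 2886 (p = Add(2148, 738) = 2886)
Mul(Add(-21277, -4691), Add(p, -25172)) = Mul(Add(-21277, -4691), Add(2886, -25172)) = Mul(-25968, -22286) = 578722848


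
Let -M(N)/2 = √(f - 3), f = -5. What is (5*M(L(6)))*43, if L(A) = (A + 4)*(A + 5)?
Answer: -860*I*√2 ≈ -1216.2*I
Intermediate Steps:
L(A) = (4 + A)*(5 + A)
M(N) = -4*I*√2 (M(N) = -2*√(-5 - 3) = -4*I*√2)
(5*M(L(6)))*43 = (5*(-4*I*√2))*43 = -20*I*√2*43 = -860*I*√2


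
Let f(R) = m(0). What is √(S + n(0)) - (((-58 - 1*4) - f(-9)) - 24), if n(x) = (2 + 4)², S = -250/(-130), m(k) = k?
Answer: 86 + √6409/13 ≈ 92.158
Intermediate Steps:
f(R) = 0
S = 25/13 (S = -250*(-1/130) = 25/13 ≈ 1.9231)
n(x) = 36 (n(x) = 6² = 36)
√(S + n(0)) - (((-58 - 1*4) - f(-9)) - 24) = √(25/13 + 36) - (((-58 - 1*4) - 1*0) - 24) = √(493/13) - (((-58 - 4) + 0) - 24) = √6409/13 - ((-62 + 0) - 24) = √6409/13 - (-62 - 24) = √6409/13 - 1*(-86) = √6409/13 + 86 = 86 + √6409/13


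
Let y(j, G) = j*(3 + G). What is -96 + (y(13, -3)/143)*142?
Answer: -96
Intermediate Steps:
-96 + (y(13, -3)/143)*142 = -96 + ((13*(3 - 3))/143)*142 = -96 + ((13*0)*(1/143))*142 = -96 + (0*(1/143))*142 = -96 + 0*142 = -96 + 0 = -96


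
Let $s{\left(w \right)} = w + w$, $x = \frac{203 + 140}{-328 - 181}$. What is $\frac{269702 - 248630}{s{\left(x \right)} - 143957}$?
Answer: $- \frac{3575216}{24424933} \approx -0.14638$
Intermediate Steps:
$x = - \frac{343}{509}$ ($x = \frac{343}{-509} = 343 \left(- \frac{1}{509}\right) = - \frac{343}{509} \approx -0.67387$)
$s{\left(w \right)} = 2 w$
$\frac{269702 - 248630}{s{\left(x \right)} - 143957} = \frac{269702 - 248630}{2 \left(- \frac{343}{509}\right) - 143957} = \frac{21072}{- \frac{686}{509} - 143957} = \frac{21072}{- \frac{73274799}{509}} = 21072 \left(- \frac{509}{73274799}\right) = - \frac{3575216}{24424933}$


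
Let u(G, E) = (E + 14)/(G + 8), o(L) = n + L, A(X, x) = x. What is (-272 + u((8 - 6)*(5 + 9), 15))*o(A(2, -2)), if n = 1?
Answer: 9763/36 ≈ 271.19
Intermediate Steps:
o(L) = 1 + L
u(G, E) = (14 + E)/(8 + G)
(-272 + u((8 - 6)*(5 + 9), 15))*o(A(2, -2)) = (-272 + (14 + 15)/(8 + (8 - 6)*(5 + 9)))*(1 - 2) = (-272 + 29/(8 + 2*14))*(-1) = (-272 + 29/(8 + 28))*(-1) = (-272 + 29/36)*(-1) = -9763/36*(-1) = 9763/36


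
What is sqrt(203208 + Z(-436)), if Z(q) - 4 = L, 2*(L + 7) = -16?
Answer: sqrt(203197) ≈ 450.77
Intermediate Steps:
L = -15 (L = -7 + (1/2)*(-16) = -7 - 8 = -15)
Z(q) = -11 (Z(q) = 4 - 15 = -11)
sqrt(203208 + Z(-436)) = sqrt(203208 - 11) = sqrt(203197)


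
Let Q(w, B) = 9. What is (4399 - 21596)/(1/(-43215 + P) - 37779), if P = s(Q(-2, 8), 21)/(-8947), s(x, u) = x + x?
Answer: 6649127581731/14607047221264 ≈ 0.45520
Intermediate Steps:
s(x, u) = 2*x
P = -18/8947 (P = (2*9)/(-8947) = 18*(-1/8947) = -18/8947 ≈ -0.0020118)
(4399 - 21596)/(1/(-43215 + P) - 37779) = (4399 - 21596)/(1/(-43215 - 18/8947) - 37779) = -17197/(1/(-386644623/8947) - 37779) = -17197/(-8947/386644623 - 37779) = -17197/(-14607047221264/386644623) = -17197*(-386644623/14607047221264) = 6649127581731/14607047221264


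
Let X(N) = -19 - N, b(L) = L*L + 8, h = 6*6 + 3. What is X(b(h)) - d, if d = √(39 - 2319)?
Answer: -1548 - 2*I*√570 ≈ -1548.0 - 47.749*I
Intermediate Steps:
h = 39 (h = 36 + 3 = 39)
d = 2*I*√570 (d = √(-2280) = 2*I*√570 ≈ 47.749*I)
b(L) = 8 + L² (b(L) = L² + 8 = 8 + L²)
X(b(h)) - d = (-19 - (8 + 39²)) - 2*I*√570 = (-19 - (8 + 1521)) - 2*I*√570 = (-19 - 1*1529) - 2*I*√570 = (-19 - 1529) - 2*I*√570 = -1548 - 2*I*√570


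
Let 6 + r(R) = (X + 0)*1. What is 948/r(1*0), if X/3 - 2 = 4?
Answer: 79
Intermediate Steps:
X = 18 (X = 6 + 3*4 = 6 + 12 = 18)
r(R) = 12 (r(R) = -6 + (18 + 0)*1 = -6 + 18*1 = -6 + 18 = 12)
948/r(1*0) = 948/12 = 948*(1/12) = 79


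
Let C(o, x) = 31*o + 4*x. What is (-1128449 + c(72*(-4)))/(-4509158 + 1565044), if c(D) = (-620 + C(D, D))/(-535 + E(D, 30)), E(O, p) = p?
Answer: 113971209/297355514 ≈ 0.38328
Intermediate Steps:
C(o, x) = 4*x + 31*o
c(D) = 124/101 - 7*D/101 (c(D) = (-620 + (4*D + 31*D))/(-535 + 30) = (-620 + 35*D)/(-505) = (-620 + 35*D)*(-1/505) = 124/101 - 7*D/101)
(-1128449 + c(72*(-4)))/(-4509158 + 1565044) = (-1128449 + (124/101 - 504*(-4)/101))/(-4509158 + 1565044) = (-1128449 + (124/101 - 7/101*(-288)))/(-2944114) = (-1128449 + (124/101 + 2016/101))*(-1/2944114) = (-1128449 + 2140/101)*(-1/2944114) = -113971209/101*(-1/2944114) = 113971209/297355514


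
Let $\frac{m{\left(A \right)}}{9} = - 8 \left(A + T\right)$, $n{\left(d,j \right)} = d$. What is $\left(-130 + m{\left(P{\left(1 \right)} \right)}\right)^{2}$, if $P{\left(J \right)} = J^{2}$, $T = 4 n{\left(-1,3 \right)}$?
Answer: $7396$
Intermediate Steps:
$T = -4$ ($T = 4 \left(-1\right) = -4$)
$m{\left(A \right)} = 288 - 72 A$ ($m{\left(A \right)} = 9 \left(- 8 \left(A - 4\right)\right) = 9 \left(- 8 \left(-4 + A\right)\right) = 9 \left(32 - 8 A\right) = 288 - 72 A$)
$\left(-130 + m{\left(P{\left(1 \right)} \right)}\right)^{2} = \left(-130 + \left(288 - 72 \cdot 1^{2}\right)\right)^{2} = \left(-130 + \left(288 - 72\right)\right)^{2} = \left(-130 + 216\right)^{2} = 86^{2} = 7396$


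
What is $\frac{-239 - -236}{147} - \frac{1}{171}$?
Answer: $- \frac{220}{8379} \approx -0.026256$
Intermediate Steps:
$\frac{-239 - -236}{147} - \frac{1}{171} = \left(-239 + 236\right) \frac{1}{147} - \frac{1}{171} = \left(-3\right) \frac{1}{147} - \frac{1}{171} = - \frac{1}{49} - \frac{1}{171} = - \frac{220}{8379}$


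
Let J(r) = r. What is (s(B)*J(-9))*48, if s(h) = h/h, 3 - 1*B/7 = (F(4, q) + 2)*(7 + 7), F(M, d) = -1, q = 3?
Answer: -432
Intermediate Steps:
B = -77 (B = 21 - 7*(-1 + 2)*(7 + 7) = 21 - 7*14 = 21 - 98 = -77)
s(h) = 1
(s(B)*J(-9))*48 = (1*(-9))*48 = -9*48 = -432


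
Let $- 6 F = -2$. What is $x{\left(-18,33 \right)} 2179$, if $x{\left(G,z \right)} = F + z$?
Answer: $\frac{217900}{3} \approx 72633.0$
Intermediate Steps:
$F = \frac{1}{3}$ ($F = \left(- \frac{1}{6}\right) \left(-2\right) = \frac{1}{3} \approx 0.33333$)
$x{\left(G,z \right)} = \frac{1}{3} + z$
$x{\left(-18,33 \right)} 2179 = \left(\frac{1}{3} + 33\right) 2179 = \frac{100}{3} \cdot 2179 = \frac{217900}{3}$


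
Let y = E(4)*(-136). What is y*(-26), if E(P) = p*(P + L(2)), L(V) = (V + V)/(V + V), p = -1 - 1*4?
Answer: -88400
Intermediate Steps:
p = -5 (p = -1 - 4 = -5)
L(V) = 1 (L(V) = (2*V)/((2*V)) = (2*V)*(1/(2*V)) = 1)
E(P) = -5 - 5*P (E(P) = -5*(P + 1) = -5*(1 + P) = -5 - 5*P)
y = 3400 (y = (-5 - 5*4)*(-136) = (-5 - 20)*(-136) = -25*(-136) = 3400)
y*(-26) = 3400*(-26) = -88400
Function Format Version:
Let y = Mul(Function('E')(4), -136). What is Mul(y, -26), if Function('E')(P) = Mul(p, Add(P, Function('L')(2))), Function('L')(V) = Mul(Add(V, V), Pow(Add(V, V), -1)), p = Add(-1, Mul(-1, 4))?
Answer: -88400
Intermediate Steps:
p = -5 (p = Add(-1, -4) = -5)
Function('L')(V) = 1 (Function('L')(V) = Mul(Mul(2, V), Pow(Mul(2, V), -1)) = Mul(Mul(2, V), Mul(Rational(1, 2), Pow(V, -1))) = 1)
Function('E')(P) = Add(-5, Mul(-5, P)) (Function('E')(P) = Mul(-5, Add(P, 1)) = Mul(-5, Add(1, P)) = Add(-5, Mul(-5, P)))
y = 3400 (y = Mul(Add(-5, Mul(-5, 4)), -136) = Mul(Add(-5, -20), -136) = Mul(-25, -136) = 3400)
Mul(y, -26) = Mul(3400, -26) = -88400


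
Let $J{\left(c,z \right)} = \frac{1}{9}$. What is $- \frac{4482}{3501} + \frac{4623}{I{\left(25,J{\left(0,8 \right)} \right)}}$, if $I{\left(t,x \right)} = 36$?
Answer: $\frac{593473}{4668} \approx 127.14$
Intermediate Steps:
$J{\left(c,z \right)} = \frac{1}{9}$
$- \frac{4482}{3501} + \frac{4623}{I{\left(25,J{\left(0,8 \right)} \right)}} = - \frac{4482}{3501} + \frac{4623}{36} = \left(-4482\right) \frac{1}{3501} + 4623 \cdot \frac{1}{36} = - \frac{498}{389} + \frac{1541}{12} = \frac{593473}{4668}$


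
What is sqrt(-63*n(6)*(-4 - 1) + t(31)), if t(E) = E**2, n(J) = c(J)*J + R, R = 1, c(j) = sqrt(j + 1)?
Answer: sqrt(1276 + 1890*sqrt(7)) ≈ 79.224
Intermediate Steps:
c(j) = sqrt(1 + j)
n(J) = 1 + J*sqrt(1 + J) (n(J) = sqrt(1 + J)*J + 1 = J*sqrt(1 + J) + 1 = 1 + J*sqrt(1 + J))
sqrt(-63*n(6)*(-4 - 1) + t(31)) = sqrt(-63*(1 + 6*sqrt(1 + 6))*(-4 - 1) + 31**2) = sqrt(-63*(1 + 6*sqrt(7))*(-5) + 961) = sqrt(-63*(-5 - 30*sqrt(7)) + 961) = sqrt((315 + 1890*sqrt(7)) + 961) = sqrt(1276 + 1890*sqrt(7))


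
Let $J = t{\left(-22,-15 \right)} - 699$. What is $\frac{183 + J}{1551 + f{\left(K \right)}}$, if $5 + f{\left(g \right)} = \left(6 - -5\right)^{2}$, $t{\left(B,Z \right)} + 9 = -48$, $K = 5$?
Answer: $- \frac{573}{1667} \approx -0.34373$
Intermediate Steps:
$t{\left(B,Z \right)} = -57$ ($t{\left(B,Z \right)} = -9 - 48 = -57$)
$J = -756$ ($J = -57 - 699 = -756$)
$f{\left(g \right)} = 116$ ($f{\left(g \right)} = -5 + \left(6 - -5\right)^{2} = -5 + \left(6 + 5\right)^{2} = -5 + 11^{2} = -5 + 121 = 116$)
$\frac{183 + J}{1551 + f{\left(K \right)}} = \frac{183 - 756}{1551 + 116} = - \frac{573}{1667}$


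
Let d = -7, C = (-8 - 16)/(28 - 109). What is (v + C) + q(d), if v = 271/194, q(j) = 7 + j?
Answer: 8869/5238 ≈ 1.6932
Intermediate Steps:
C = 8/27 (C = -24/(-81) = -24*(-1/81) = 8/27 ≈ 0.29630)
v = 271/194 (v = 271*(1/194) = 271/194 ≈ 1.3969)
(v + C) + q(d) = (271/194 + 8/27) + (7 - 7) = 8869/5238 + 0 = 8869/5238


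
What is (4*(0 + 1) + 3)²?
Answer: 49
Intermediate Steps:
(4*(0 + 1) + 3)² = (4*1 + 3)² = (4 + 3)² = 7² = 49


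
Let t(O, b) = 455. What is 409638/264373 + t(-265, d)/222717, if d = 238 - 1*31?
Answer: 91353636161/58880361441 ≈ 1.5515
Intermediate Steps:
d = 207 (d = 238 - 31 = 207)
409638/264373 + t(-265, d)/222717 = 409638/264373 + 455/222717 = 91353636161/58880361441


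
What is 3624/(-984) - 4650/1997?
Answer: -492197/81877 ≈ -6.0114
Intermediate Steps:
3624/(-984) - 4650/1997 = 3624*(-1/984) - 4650*1/1997 = -151/41 - 4650/1997 = -492197/81877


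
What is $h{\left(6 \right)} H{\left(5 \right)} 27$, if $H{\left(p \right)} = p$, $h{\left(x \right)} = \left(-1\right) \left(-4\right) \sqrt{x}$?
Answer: $540 \sqrt{6} \approx 1322.7$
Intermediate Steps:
$h{\left(x \right)} = 4 \sqrt{x}$
$h{\left(6 \right)} H{\left(5 \right)} 27 = 4 \sqrt{6} \cdot 5 \cdot 27 = 20 \sqrt{6} \cdot 27 = 540 \sqrt{6}$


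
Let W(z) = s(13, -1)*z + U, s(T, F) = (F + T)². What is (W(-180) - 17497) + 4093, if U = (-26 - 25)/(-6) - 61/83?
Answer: -6526495/166 ≈ -39316.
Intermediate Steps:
U = 1289/166 (U = -51*(-⅙) - 61*1/83 = 17/2 - 61/83 = 1289/166 ≈ 7.7651)
W(z) = 1289/166 + 144*z (W(z) = (-1 + 13)²*z + 1289/166 = 12²*z + 1289/166 = 144*z + 1289/166 = 1289/166 + 144*z)
(W(-180) - 17497) + 4093 = ((1289/166 + 144*(-180)) - 17497) + 4093 = ((1289/166 - 25920) - 17497) + 4093 = (-4301431/166 - 17497) + 4093 = -7205933/166 + 4093 = -6526495/166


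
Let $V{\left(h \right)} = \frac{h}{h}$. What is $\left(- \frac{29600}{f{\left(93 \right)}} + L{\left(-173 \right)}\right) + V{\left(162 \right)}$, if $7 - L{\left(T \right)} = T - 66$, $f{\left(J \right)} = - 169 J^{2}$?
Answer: $\frac{361064807}{1461681} \approx 247.02$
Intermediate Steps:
$L{\left(T \right)} = 73 - T$ ($L{\left(T \right)} = 7 - \left(T - 66\right) = 7 - \left(-66 + T\right) = 73 - T$)
$V{\left(h \right)} = 1$
$\left(- \frac{29600}{f{\left(93 \right)}} + L{\left(-173 \right)}\right) + V{\left(162 \right)} = \left(- \frac{29600}{\left(-169\right) 93^{2}} + \left(73 - -173\right)\right) + 1 = \left(- \frac{29600}{\left(-169\right) 8649} + \left(73 + 173\right)\right) + 1 = \left(- \frac{29600}{-1461681} + 246\right) + 1 = \left(\left(-29600\right) \left(- \frac{1}{1461681}\right) + 246\right) + 1 = \left(\frac{29600}{1461681} + 246\right) + 1 = \frac{359603126}{1461681} + 1 = \frac{361064807}{1461681}$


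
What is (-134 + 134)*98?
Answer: 0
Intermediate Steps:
(-134 + 134)*98 = 0*98 = 0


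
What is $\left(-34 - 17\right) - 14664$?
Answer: $-14715$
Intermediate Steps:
$\left(-34 - 17\right) - 14664 = -51 - 14664 = -14715$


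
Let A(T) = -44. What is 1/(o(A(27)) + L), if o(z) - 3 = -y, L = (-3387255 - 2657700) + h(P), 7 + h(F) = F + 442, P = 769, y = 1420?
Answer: -1/6045168 ≈ -1.6542e-7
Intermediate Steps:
h(F) = 435 + F (h(F) = -7 + (F + 442) = -7 + (442 + F) = 435 + F)
L = -6043751 (L = (-3387255 - 2657700) + (435 + 769) = -6044955 + 1204 = -6043751)
o(z) = -1417 (o(z) = 3 - 1*1420 = 3 - 1420 = -1417)
1/(o(A(27)) + L) = 1/(-1417 - 6043751) = 1/(-6045168) = -1/6045168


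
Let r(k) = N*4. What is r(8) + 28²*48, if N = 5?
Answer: 37652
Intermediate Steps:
r(k) = 20 (r(k) = 5*4 = 20)
r(8) + 28²*48 = 20 + 28²*48 = 20 + 784*48 = 20 + 37632 = 37652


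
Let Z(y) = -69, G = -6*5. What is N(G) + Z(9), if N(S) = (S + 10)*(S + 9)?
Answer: 351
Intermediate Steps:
G = -30
N(S) = (9 + S)*(10 + S) (N(S) = (10 + S)*(9 + S) = (9 + S)*(10 + S))
N(G) + Z(9) = (90 + (-30)² + 19*(-30)) - 69 = (90 + 900 - 570) - 69 = 420 - 69 = 351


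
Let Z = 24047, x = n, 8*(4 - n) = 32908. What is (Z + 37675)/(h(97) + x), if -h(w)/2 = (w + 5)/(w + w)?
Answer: -11974068/797447 ≈ -15.016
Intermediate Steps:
h(w) = -(5 + w)/w (h(w) = -2*(w + 5)/(w + w) = -2*(5 + w)/(2*w) = -2*(5 + w)*1/(2*w) = -(5 + w)/w)
n = -8219/2 (n = 4 - 1/8*32908 = 4 - 8227/2 = -8219/2 ≈ -4109.5)
x = -8219/2 ≈ -4109.5
(Z + 37675)/(h(97) + x) = (24047 + 37675)/((-5 - 1*97)/97 - 8219/2) = 61722/((-5 - 97)/97 - 8219/2) = 61722/((1/97)*(-102) - 8219/2) = 61722/(-102/97 - 8219/2) = 61722/(-797447/194) = 61722*(-194/797447) = -11974068/797447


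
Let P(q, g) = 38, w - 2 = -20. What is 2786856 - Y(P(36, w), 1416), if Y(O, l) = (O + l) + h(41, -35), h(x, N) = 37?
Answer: 2785365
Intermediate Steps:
w = -18 (w = 2 - 20 = -18)
Y(O, l) = 37 + O + l (Y(O, l) = (O + l) + 37 = 37 + O + l)
2786856 - Y(P(36, w), 1416) = 2786856 - (37 + 38 + 1416) = 2786856 - 1*1491 = 2786856 - 1491 = 2785365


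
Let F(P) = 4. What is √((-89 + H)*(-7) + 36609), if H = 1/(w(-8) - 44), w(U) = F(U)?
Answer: √14892870/20 ≈ 192.96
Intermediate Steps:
w(U) = 4
H = -1/40 (H = 1/(4 - 44) = 1/(-40) = -1/40 ≈ -0.025000)
√((-89 + H)*(-7) + 36609) = √((-89 - 1/40)*(-7) + 36609) = √(-3561/40*(-7) + 36609) = √(24927/40 + 36609) = √(1489287/40) = √14892870/20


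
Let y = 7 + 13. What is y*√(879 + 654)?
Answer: 20*√1533 ≈ 783.07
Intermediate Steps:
y = 20
y*√(879 + 654) = 20*√(879 + 654) = 20*√1533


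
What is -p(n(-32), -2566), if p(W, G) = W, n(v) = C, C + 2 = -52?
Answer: 54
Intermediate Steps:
C = -54 (C = -2 - 52 = -54)
n(v) = -54
-p(n(-32), -2566) = -1*(-54) = 54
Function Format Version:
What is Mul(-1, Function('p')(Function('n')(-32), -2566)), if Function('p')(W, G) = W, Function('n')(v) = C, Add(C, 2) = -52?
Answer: 54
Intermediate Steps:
C = -54 (C = Add(-2, -52) = -54)
Function('n')(v) = -54
Mul(-1, Function('p')(Function('n')(-32), -2566)) = Mul(-1, -54) = 54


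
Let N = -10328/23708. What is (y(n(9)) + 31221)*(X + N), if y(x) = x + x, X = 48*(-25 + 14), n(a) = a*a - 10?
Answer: -98230107794/5927 ≈ -1.6573e+7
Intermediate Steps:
N = -2582/5927 (N = -10328*1/23708 = -2582/5927 ≈ -0.43563)
n(a) = -10 + a**2 (n(a) = a**2 - 10 = -10 + a**2)
X = -528 (X = 48*(-11) = -528)
y(x) = 2*x
(y(n(9)) + 31221)*(X + N) = (2*(-10 + 9**2) + 31221)*(-528 - 2582/5927) = (2*(-10 + 81) + 31221)*(-3132038/5927) = (2*71 + 31221)*(-3132038/5927) = (142 + 31221)*(-3132038/5927) = 31363*(-3132038/5927) = -98230107794/5927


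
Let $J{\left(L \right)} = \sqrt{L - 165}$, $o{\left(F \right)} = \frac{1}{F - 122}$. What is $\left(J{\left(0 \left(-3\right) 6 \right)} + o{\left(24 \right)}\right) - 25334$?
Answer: $- \frac{2482733}{98} + i \sqrt{165} \approx -25334.0 + 12.845 i$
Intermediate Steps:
$o{\left(F \right)} = \frac{1}{-122 + F}$
$J{\left(L \right)} = \sqrt{-165 + L}$
$\left(J{\left(0 \left(-3\right) 6 \right)} + o{\left(24 \right)}\right) - 25334 = \left(\sqrt{-165 + 0 \left(-3\right) 6} + \frac{1}{-122 + 24}\right) - 25334 = \left(\sqrt{-165 + 0 \cdot 6} + \frac{1}{-98}\right) - 25334 = \left(\sqrt{-165 + 0} - \frac{1}{98}\right) - 25334 = \left(\sqrt{-165} - \frac{1}{98}\right) - 25334 = \left(i \sqrt{165} - \frac{1}{98}\right) - 25334 = \left(- \frac{1}{98} + i \sqrt{165}\right) - 25334 = - \frac{2482733}{98} + i \sqrt{165}$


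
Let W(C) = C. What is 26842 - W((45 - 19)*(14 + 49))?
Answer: 25204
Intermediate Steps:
26842 - W((45 - 19)*(14 + 49)) = 26842 - (45 - 19)*(14 + 49) = 26842 - 26*63 = 26842 - 1*1638 = 26842 - 1638 = 25204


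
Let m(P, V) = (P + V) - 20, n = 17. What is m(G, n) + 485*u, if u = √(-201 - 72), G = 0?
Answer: -3 + 485*I*√273 ≈ -3.0 + 8013.5*I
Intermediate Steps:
m(P, V) = -20 + P + V
u = I*√273 (u = √(-273) = I*√273 ≈ 16.523*I)
m(G, n) + 485*u = (-20 + 0 + 17) + 485*(I*√273) = -3 + 485*I*√273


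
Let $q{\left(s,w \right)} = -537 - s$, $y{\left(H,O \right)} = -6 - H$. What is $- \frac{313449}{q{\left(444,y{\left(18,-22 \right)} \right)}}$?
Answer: $\frac{104483}{327} \approx 319.52$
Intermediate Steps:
$- \frac{313449}{q{\left(444,y{\left(18,-22 \right)} \right)}} = - \frac{313449}{-537 - 444} = - \frac{313449}{-981} = \left(-313449\right) \left(- \frac{1}{981}\right) = \frac{104483}{327}$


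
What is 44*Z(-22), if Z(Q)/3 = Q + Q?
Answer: -5808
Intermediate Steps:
Z(Q) = 6*Q (Z(Q) = 3*(Q + Q) = 3*(2*Q) = 6*Q)
44*Z(-22) = 44*(6*(-22)) = 44*(-132) = -5808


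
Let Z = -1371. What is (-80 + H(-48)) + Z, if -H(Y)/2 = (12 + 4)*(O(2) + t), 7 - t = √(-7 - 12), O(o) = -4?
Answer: -1547 + 32*I*√19 ≈ -1547.0 + 139.48*I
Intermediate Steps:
t = 7 - I*√19 (t = 7 - √(-7 - 12) = 7 - √(-19) = 7 - I*√19 ≈ 7.0 - 4.3589*I)
H(Y) = -96 + 32*I*√19 (H(Y) = -2*(12 + 4)*(-4 + (7 - I*√19)) = -32*(3 - I*√19) = -2*(48 - 16*I*√19) = -96 + 32*I*√19)
(-80 + H(-48)) + Z = (-80 + (-96 + 32*I*√19)) - 1371 = (-176 + 32*I*√19) - 1371 = -1547 + 32*I*√19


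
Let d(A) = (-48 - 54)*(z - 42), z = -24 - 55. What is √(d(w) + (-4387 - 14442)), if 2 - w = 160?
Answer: I*√6487 ≈ 80.542*I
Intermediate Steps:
z = -79
w = -158 (w = 2 - 1*160 = 2 - 160 = -158)
d(A) = 12342 (d(A) = (-48 - 54)*(-79 - 42) = -102*(-121) = 12342)
√(d(w) + (-4387 - 14442)) = √(12342 + (-4387 - 14442)) = √(12342 - 18829) = √(-6487) = I*√6487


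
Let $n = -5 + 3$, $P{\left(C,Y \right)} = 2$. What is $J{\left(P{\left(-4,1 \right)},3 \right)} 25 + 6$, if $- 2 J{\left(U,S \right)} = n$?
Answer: $31$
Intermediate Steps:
$n = -2$
$J{\left(U,S \right)} = 1$ ($J{\left(U,S \right)} = \left(- \frac{1}{2}\right) \left(-2\right) = 1$)
$J{\left(P{\left(-4,1 \right)},3 \right)} 25 + 6 = 1 \cdot 25 + 6 = 25 + 6 = 31$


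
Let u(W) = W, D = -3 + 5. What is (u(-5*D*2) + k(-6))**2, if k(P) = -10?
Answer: 900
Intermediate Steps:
D = 2
(u(-5*D*2) + k(-6))**2 = (-5*2*2 - 10)**2 = (-10*2 - 10)**2 = (-20 - 10)**2 = (-30)**2 = 900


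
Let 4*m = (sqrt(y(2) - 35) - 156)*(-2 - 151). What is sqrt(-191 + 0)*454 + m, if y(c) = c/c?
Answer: 5967 + 454*I*sqrt(191) - 153*I*sqrt(34)/4 ≈ 5967.0 + 6051.4*I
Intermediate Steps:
y(c) = 1
m = 5967 - 153*I*sqrt(34)/4 (m = ((sqrt(1 - 35) - 156)*(-2 - 151))/4 = ((sqrt(-34) - 156)*(-153))/4 = ((I*sqrt(34) - 156)*(-153))/4 = ((-156 + I*sqrt(34))*(-153))/4 = (23868 - 153*I*sqrt(34))/4 = 5967 - 153*I*sqrt(34)/4 ≈ 5967.0 - 223.03*I)
sqrt(-191 + 0)*454 + m = sqrt(-191 + 0)*454 + (5967 - 153*I*sqrt(34)/4) = sqrt(-191)*454 + (5967 - 153*I*sqrt(34)/4) = (I*sqrt(191))*454 + (5967 - 153*I*sqrt(34)/4) = 454*I*sqrt(191) + (5967 - 153*I*sqrt(34)/4) = 5967 + 454*I*sqrt(191) - 153*I*sqrt(34)/4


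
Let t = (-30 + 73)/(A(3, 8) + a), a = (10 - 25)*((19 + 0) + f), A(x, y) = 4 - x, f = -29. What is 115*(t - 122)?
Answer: -2113585/151 ≈ -13997.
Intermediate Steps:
a = 150 (a = (10 - 25)*((19 + 0) - 29) = -15*(19 - 29) = -15*(-10) = 150)
t = 43/151 (t = (-30 + 73)/((4 - 1*3) + 150) = 43/((4 - 3) + 150) = 43/(1 + 150) = 43/151 ≈ 0.28477)
115*(t - 122) = 115*(43/151 - 122) = 115*(-18379/151) = -2113585/151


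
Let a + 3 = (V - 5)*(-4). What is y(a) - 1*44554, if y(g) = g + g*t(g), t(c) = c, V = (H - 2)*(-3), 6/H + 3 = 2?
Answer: -38392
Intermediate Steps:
H = -6 (H = 6/(-3 + 2) = 6/(-1) = 6*(-1) = -6)
V = 24 (V = (-6 - 2)*(-3) = -8*(-3) = 24)
a = -79 (a = -3 + (24 - 5)*(-4) = -3 + 19*(-4) = -3 - 76 = -79)
y(g) = g + g² (y(g) = g + g*g = g + g²)
y(a) - 1*44554 = -79*(1 - 79) - 1*44554 = -79*(-78) - 44554 = 6162 - 44554 = -38392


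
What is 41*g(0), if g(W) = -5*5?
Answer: -1025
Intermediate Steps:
g(W) = -25
41*g(0) = 41*(-25) = -1025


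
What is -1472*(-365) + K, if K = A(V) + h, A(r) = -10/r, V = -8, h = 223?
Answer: 2150017/4 ≈ 5.3750e+5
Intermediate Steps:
K = 897/4 (K = -10/(-8) + 223 = -10*(-1/8) + 223 = 5/4 + 223 = 897/4 ≈ 224.25)
-1472*(-365) + K = -1472*(-365) + 897/4 = 537280 + 897/4 = 2150017/4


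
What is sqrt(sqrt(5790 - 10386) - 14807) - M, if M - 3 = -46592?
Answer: 46589 + sqrt(-14807 + 2*I*sqrt(1149)) ≈ 46589.0 + 121.68*I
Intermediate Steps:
M = -46589 (M = 3 - 46592 = -46589)
sqrt(sqrt(5790 - 10386) - 14807) - M = sqrt(sqrt(5790 - 10386) - 14807) - 1*(-46589) = sqrt(sqrt(-4596) - 14807) + 46589 = sqrt(2*I*sqrt(1149) - 14807) + 46589 = sqrt(-14807 + 2*I*sqrt(1149)) + 46589 = 46589 + sqrt(-14807 + 2*I*sqrt(1149))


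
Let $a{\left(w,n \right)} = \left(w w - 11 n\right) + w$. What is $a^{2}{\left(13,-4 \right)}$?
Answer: $51076$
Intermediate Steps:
$a{\left(w,n \right)} = w + w^{2} - 11 n$ ($a{\left(w,n \right)} = \left(w^{2} - 11 n\right) + w = w + w^{2} - 11 n$)
$a^{2}{\left(13,-4 \right)} = \left(13 + 13^{2} - -44\right)^{2} = \left(13 + 169 + 44\right)^{2} = 226^{2} = 51076$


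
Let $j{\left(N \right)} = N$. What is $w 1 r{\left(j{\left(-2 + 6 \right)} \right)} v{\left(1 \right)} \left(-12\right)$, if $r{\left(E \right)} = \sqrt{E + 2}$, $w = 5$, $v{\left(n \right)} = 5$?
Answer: $- 300 \sqrt{6} \approx -734.85$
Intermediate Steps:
$r{\left(E \right)} = \sqrt{2 + E}$
$w 1 r{\left(j{\left(-2 + 6 \right)} \right)} v{\left(1 \right)} \left(-12\right) = 5 \cdot 1 \sqrt{2 + \left(-2 + 6\right)} 5 \left(-12\right) = 5 \sqrt{2 + 4} \cdot 5 \left(-12\right) = 5 \sqrt{6} \cdot 5 \left(-12\right) = 25 \sqrt{6} \left(-12\right) = - 300 \sqrt{6}$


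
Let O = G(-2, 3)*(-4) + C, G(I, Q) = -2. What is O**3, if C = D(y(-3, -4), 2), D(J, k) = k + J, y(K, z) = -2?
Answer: 512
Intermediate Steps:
D(J, k) = J + k
C = 0 (C = -2 + 2 = 0)
O = 8 (O = -2*(-4) + 0 = 8 + 0 = 8)
O**3 = 8**3 = 512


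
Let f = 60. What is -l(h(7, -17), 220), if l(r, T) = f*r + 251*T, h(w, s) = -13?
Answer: -54440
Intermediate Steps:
l(r, T) = 60*r + 251*T
-l(h(7, -17), 220) = -(60*(-13) + 251*220) = -(-780 + 55220) = -1*54440 = -54440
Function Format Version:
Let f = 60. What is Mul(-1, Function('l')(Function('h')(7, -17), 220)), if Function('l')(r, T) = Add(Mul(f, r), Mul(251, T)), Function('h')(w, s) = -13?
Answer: -54440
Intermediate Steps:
Function('l')(r, T) = Add(Mul(60, r), Mul(251, T))
Mul(-1, Function('l')(Function('h')(7, -17), 220)) = Mul(-1, Add(Mul(60, -13), Mul(251, 220))) = Mul(-1, Add(-780, 55220)) = Mul(-1, 54440) = -54440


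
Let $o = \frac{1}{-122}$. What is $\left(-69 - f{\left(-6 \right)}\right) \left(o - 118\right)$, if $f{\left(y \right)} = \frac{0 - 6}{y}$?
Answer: $\frac{503895}{61} \approx 8260.6$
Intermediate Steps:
$f{\left(y \right)} = - \frac{6}{y}$ ($f{\left(y \right)} = \frac{0 - 6}{y} = - \frac{6}{y}$)
$o = - \frac{1}{122} \approx -0.0081967$
$\left(-69 - f{\left(-6 \right)}\right) \left(o - 118\right) = \left(-69 - - \frac{6}{-6}\right) \left(- \frac{1}{122} - 118\right) = \left(-69 - \left(-6\right) \left(- \frac{1}{6}\right)\right) \left(- \frac{14397}{122}\right) = \left(-69 - 1\right) \left(- \frac{14397}{122}\right) = \left(-70\right) \left(- \frac{14397}{122}\right) = \frac{503895}{61}$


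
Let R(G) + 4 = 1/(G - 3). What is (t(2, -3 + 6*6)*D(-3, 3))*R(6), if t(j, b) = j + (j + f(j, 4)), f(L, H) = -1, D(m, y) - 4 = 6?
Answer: -110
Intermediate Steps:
D(m, y) = 10 (D(m, y) = 4 + 6 = 10)
t(j, b) = -1 + 2*j (t(j, b) = j + (j - 1) = j + (-1 + j) = -1 + 2*j)
R(G) = -4 + 1/(-3 + G) (R(G) = -4 + 1/(G - 3) = -4 + 1/(-3 + G))
(t(2, -3 + 6*6)*D(-3, 3))*R(6) = ((-1 + 2*2)*10)*((13 - 4*6)/(-3 + 6)) = ((-1 + 4)*10)*((13 - 24)/3) = (3*10)*((⅓)*(-11)) = 30*(-11/3) = -110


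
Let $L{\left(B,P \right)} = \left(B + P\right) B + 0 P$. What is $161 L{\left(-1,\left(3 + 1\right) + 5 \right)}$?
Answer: $-1288$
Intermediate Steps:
$L{\left(B,P \right)} = B \left(B + P\right)$ ($L{\left(B,P \right)} = B \left(B + P\right) + 0 = B \left(B + P\right)$)
$161 L{\left(-1,\left(3 + 1\right) + 5 \right)} = 161 \left(- (-1 + \left(\left(3 + 1\right) + 5\right))\right) = 161 \left(- (-1 + \left(4 + 5\right))\right) = 161 \left(- (-1 + 9)\right) = 161 \left(\left(-1\right) 8\right) = 161 \left(-8\right) = -1288$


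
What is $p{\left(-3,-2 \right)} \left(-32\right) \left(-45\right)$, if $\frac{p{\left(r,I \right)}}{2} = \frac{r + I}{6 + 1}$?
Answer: $- \frac{14400}{7} \approx -2057.1$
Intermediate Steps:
$p{\left(r,I \right)} = \frac{2 I}{7} + \frac{2 r}{7}$ ($p{\left(r,I \right)} = 2 \frac{r + I}{6 + 1} = 2 \frac{I + r}{7} = 2 \left(I + r\right) \frac{1}{7} = 2 \left(\frac{I}{7} + \frac{r}{7}\right) = \frac{2 I}{7} + \frac{2 r}{7}$)
$p{\left(-3,-2 \right)} \left(-32\right) \left(-45\right) = \left(\frac{2}{7} \left(-2\right) + \frac{2}{7} \left(-3\right)\right) \left(-32\right) \left(-45\right) = \left(- \frac{4}{7} - \frac{6}{7}\right) \left(-32\right) \left(-45\right) = \left(- \frac{10}{7}\right) \left(-32\right) \left(-45\right) = \frac{320}{7} \left(-45\right) = - \frac{14400}{7}$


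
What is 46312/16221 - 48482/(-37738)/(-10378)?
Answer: 9068537573123/3176436480522 ≈ 2.8549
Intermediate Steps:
46312/16221 - 48482/(-37738)/(-10378) = 46312*(1/16221) - 48482*(-1/37738)*(-1/10378) = 46312/16221 + (24241/18869)*(-1/10378) = 46312/16221 - 24241/195822482 = 9068537573123/3176436480522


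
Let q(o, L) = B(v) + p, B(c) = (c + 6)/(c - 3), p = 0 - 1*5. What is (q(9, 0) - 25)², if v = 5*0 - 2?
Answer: 23716/25 ≈ 948.64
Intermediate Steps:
v = -2 (v = 0 - 2 = -2)
p = -5 (p = 0 - 5 = -5)
B(c) = (6 + c)/(-3 + c)
q(o, L) = -29/5 (q(o, L) = (6 - 2)/(-3 - 2) - 5 = 4/(-5) - 5 = -⅕*4 - 5 = -⅘ - 5 = -29/5)
(q(9, 0) - 25)² = (-29/5 - 25)² = (-154/5)² = 23716/25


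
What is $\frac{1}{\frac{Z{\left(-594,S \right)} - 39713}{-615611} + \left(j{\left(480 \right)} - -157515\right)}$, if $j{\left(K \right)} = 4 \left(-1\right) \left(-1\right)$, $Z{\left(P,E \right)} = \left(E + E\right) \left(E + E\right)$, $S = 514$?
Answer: $\frac{615611}{96969412038} \approx 6.3485 \cdot 10^{-6}$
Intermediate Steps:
$Z{\left(P,E \right)} = 4 E^{2}$ ($Z{\left(P,E \right)} = 2 E 2 E = 4 E^{2}$)
$j{\left(K \right)} = 4$ ($j{\left(K \right)} = \left(-4\right) \left(-1\right) = 4$)
$\frac{1}{\frac{Z{\left(-594,S \right)} - 39713}{-615611} + \left(j{\left(480 \right)} - -157515\right)} = \frac{1}{\frac{4 \cdot 514^{2} - 39713}{-615611} + \left(4 - -157515\right)} = \frac{1}{\left(4 \cdot 264196 - 39713\right) \left(- \frac{1}{615611}\right) + \left(4 + 157515\right)} = \frac{1}{\left(1056784 - 39713\right) \left(- \frac{1}{615611}\right) + 157519} = \frac{1}{1017071 \left(- \frac{1}{615611}\right) + 157519} = \frac{1}{- \frac{1017071}{615611} + 157519} = \frac{1}{\frac{96969412038}{615611}} = \frac{615611}{96969412038}$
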